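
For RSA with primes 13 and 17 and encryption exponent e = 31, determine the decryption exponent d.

Step 1: n = 13 * 17 = 221.
Step 2: phi(n) = 12 * 16 = 192.
Step 3: Find d such that 31 * d = 1 (mod 192).
Step 4: d = 31^(-1) mod 192 = 31.
Verification: 31 * 31 = 961 = 5 * 192 + 1.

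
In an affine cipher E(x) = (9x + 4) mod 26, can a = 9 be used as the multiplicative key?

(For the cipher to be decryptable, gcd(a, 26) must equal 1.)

Step 1: Compute gcd(9, 26).
Step 2: gcd(9, 26) = 1.
Since gcd = 1, 9 is coprime with 26, so it is a valid key.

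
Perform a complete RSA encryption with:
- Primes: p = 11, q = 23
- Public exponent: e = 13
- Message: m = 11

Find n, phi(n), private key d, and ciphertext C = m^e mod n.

Step 1: n = 11 * 23 = 253.
Step 2: phi(n) = (11-1)(23-1) = 10 * 22 = 220.
Step 3: Find d = 13^(-1) mod 220 = 17.
  Verify: 13 * 17 = 221 = 1 (mod 220).
Step 4: C = 11^13 mod 253 = 132.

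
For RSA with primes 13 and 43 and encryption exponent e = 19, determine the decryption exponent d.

Step 1: n = 13 * 43 = 559.
Step 2: phi(n) = 12 * 42 = 504.
Step 3: Find d such that 19 * d = 1 (mod 504).
Step 4: d = 19^(-1) mod 504 = 451.
Verification: 19 * 451 = 8569 = 17 * 504 + 1.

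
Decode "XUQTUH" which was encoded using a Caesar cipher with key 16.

Step 1: Reverse the shift by subtracting 16 from each letter position.
  X (position 23) -> position (23-16) mod 26 = 7 -> H
  U (position 20) -> position (20-16) mod 26 = 4 -> E
  Q (position 16) -> position (16-16) mod 26 = 0 -> A
  T (position 19) -> position (19-16) mod 26 = 3 -> D
  U (position 20) -> position (20-16) mod 26 = 4 -> E
  H (position 7) -> position (7-16) mod 26 = 17 -> R
Decrypted message: HEADER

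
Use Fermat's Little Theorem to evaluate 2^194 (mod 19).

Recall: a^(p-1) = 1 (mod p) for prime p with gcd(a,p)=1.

Step 1: Since 19 is prime, by Fermat's Little Theorem: 2^18 = 1 (mod 19).
Step 2: Reduce exponent: 194 mod 18 = 14.
Step 3: So 2^194 = 2^14 (mod 19).
Step 4: 2^14 mod 19 = 6.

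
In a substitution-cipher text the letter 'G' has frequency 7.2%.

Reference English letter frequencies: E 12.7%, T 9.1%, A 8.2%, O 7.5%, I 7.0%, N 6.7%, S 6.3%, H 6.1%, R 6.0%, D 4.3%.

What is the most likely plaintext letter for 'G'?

Step 1: The observed frequency is 7.2%.
Step 2: Compare with English frequencies:
  E: 12.7% (difference: 5.5%)
  T: 9.1% (difference: 1.9%)
  A: 8.2% (difference: 1.0%)
  O: 7.5% (difference: 0.3%)
  I: 7.0% (difference: 0.2%) <-- closest
  N: 6.7% (difference: 0.5%)
  S: 6.3% (difference: 0.9%)
  H: 6.1% (difference: 1.1%)
  R: 6.0% (difference: 1.2%)
  D: 4.3% (difference: 2.9%)
Step 3: 'G' most likely represents 'I' (frequency 7.0%).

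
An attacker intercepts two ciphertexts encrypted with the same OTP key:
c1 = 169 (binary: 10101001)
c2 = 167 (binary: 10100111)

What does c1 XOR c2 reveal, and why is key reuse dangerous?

Step 1: c1 XOR c2 = (m1 XOR k) XOR (m2 XOR k).
Step 2: By XOR associativity/commutativity: = m1 XOR m2 XOR k XOR k = m1 XOR m2.
Step 3: 10101001 XOR 10100111 = 00001110 = 14.
Step 4: The key cancels out! An attacker learns m1 XOR m2 = 14, revealing the relationship between plaintexts.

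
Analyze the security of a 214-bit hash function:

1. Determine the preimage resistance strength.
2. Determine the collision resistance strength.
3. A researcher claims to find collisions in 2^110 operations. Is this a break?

Step 1: Preimage resistance requires brute-force of 2^214 operations.
Step 2: Collision resistance (birthday bound) = 2^(214/2) = 2^107.
Step 3: The claimed attack costs 2^110 operations.
Step 4: Since 2^110 >= 2^107, the claimed attack is no faster than the generic birthday attack, so this does not break collision resistance.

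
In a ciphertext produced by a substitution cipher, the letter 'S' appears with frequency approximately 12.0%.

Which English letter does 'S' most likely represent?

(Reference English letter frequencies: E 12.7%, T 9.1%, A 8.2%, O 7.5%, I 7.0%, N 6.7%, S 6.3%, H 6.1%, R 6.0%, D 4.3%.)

Step 1: The observed frequency is 12.0%.
Step 2: Compare with English frequencies:
  E: 12.7% (difference: 0.7%) <-- closest
  T: 9.1% (difference: 2.9%)
  A: 8.2% (difference: 3.8%)
  O: 7.5% (difference: 4.5%)
  I: 7.0% (difference: 5.0%)
  N: 6.7% (difference: 5.3%)
  S: 6.3% (difference: 5.7%)
  H: 6.1% (difference: 5.9%)
  R: 6.0% (difference: 6.0%)
  D: 4.3% (difference: 7.7%)
Step 3: 'S' most likely represents 'E' (frequency 12.7%).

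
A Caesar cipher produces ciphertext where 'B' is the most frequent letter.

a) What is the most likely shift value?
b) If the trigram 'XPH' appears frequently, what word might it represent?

Step 1: In English, 'E' is the most frequent letter (12.7%).
Step 2: The most frequent ciphertext letter is 'B' (position 1).
Step 3: Shift = (1 - 4) mod 26 = 23.
Step 4: Decrypt 'XPH' by shifting back 23:
  X -> A
  P -> S
  H -> K
Step 5: 'XPH' decrypts to 'ASK'.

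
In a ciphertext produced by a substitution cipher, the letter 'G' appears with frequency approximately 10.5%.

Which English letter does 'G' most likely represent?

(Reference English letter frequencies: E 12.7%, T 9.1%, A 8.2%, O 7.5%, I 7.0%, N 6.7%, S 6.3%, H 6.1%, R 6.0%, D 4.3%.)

Step 1: The observed frequency is 10.5%.
Step 2: Compare with English frequencies:
  E: 12.7% (difference: 2.2%)
  T: 9.1% (difference: 1.4%) <-- closest
  A: 8.2% (difference: 2.3%)
  O: 7.5% (difference: 3.0%)
  I: 7.0% (difference: 3.5%)
  N: 6.7% (difference: 3.8%)
  S: 6.3% (difference: 4.2%)
  H: 6.1% (difference: 4.4%)
  R: 6.0% (difference: 4.5%)
  D: 4.3% (difference: 6.2%)
Step 3: 'G' most likely represents 'T' (frequency 9.1%).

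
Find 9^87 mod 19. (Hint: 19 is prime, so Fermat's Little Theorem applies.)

Step 1: Since 19 is prime, by Fermat's Little Theorem: 9^18 = 1 (mod 19).
Step 2: Reduce exponent: 87 mod 18 = 15.
Step 3: So 9^87 = 9^15 (mod 19).
Step 4: 9^15 mod 19 = 11.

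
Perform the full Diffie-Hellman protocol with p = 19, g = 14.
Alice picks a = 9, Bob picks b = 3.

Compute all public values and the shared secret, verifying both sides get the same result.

Step 1: A = g^a mod p = 14^9 mod 19 = 18.
Step 2: B = g^b mod p = 14^3 mod 19 = 8.
Step 3: Alice computes s = B^a mod p = 8^9 mod 19 = 18.
Step 4: Bob computes s = A^b mod p = 18^3 mod 19 = 18.
Both sides agree: shared secret = 18.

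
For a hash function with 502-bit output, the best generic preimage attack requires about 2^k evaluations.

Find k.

Step 1: The hash has a 502-bit output.
Step 2: Preimage resistance means: given a digest h(x), it should be infeasible to find any input that hashes to it.
With a 502-bit output there are 2^502 possible digests, so a generic brute-force preimage search costs about 2^502 evaluations.
Step 3: Security level = 502 bits.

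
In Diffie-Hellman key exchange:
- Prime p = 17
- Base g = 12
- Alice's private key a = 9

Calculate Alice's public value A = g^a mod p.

Step 1: A = g^a mod p = 12^9 mod 17.
  12^1 mod 17 = 12
  12^2 mod 17 = (12 * 12) mod 17 = 8
  12^3 mod 17 = (8 * 12) mod 17 = 11
  12^4 mod 17 = (11 * 12) mod 17 = 13
  12^5 mod 17 = (13 * 12) mod 17 = 3
  12^6 mod 17 = (3 * 12) mod 17 = 2
  12^7 mod 17 = (2 * 12) mod 17 = 7
  12^8 mod 17 = (7 * 12) mod 17 = 16
  12^9 mod 17 = (16 * 12) mod 17 = 5
Result: A = 5.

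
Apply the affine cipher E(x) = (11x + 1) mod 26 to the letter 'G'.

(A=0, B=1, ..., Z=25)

Step 1: Convert 'G' to number: x = 6.
Step 2: E(6) = (11 * 6 + 1) mod 26 = 67 mod 26 = 15.
Step 3: Convert 15 back to letter: P.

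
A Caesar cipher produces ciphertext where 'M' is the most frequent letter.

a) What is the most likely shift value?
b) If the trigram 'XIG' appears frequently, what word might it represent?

Step 1: In English, 'E' is the most frequent letter (12.7%).
Step 2: The most frequent ciphertext letter is 'M' (position 12).
Step 3: Shift = (12 - 4) mod 26 = 8.
Step 4: Decrypt 'XIG' by shifting back 8:
  X -> P
  I -> A
  G -> Y
Step 5: 'XIG' decrypts to 'PAY'.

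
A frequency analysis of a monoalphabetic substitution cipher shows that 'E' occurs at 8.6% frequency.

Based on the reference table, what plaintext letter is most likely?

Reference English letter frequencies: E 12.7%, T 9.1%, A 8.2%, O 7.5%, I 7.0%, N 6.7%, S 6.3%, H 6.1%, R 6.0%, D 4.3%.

Step 1: The observed frequency is 8.6%.
Step 2: Compare with English frequencies:
  E: 12.7% (difference: 4.1%)
  T: 9.1% (difference: 0.5%)
  A: 8.2% (difference: 0.4%) <-- closest
  O: 7.5% (difference: 1.1%)
  I: 7.0% (difference: 1.6%)
  N: 6.7% (difference: 1.9%)
  S: 6.3% (difference: 2.3%)
  H: 6.1% (difference: 2.5%)
  R: 6.0% (difference: 2.6%)
  D: 4.3% (difference: 4.3%)
Step 3: 'E' most likely represents 'A' (frequency 8.2%).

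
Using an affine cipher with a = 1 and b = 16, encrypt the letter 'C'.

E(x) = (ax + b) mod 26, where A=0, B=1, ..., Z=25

Step 1: Convert 'C' to number: x = 2.
Step 2: E(2) = (1 * 2 + 16) mod 26 = 18 mod 26 = 18.
Step 3: Convert 18 back to letter: S.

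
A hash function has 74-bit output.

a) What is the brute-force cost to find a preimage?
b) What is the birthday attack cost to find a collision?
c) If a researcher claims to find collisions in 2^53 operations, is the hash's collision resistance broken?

Step 1: Preimage resistance requires brute-force of 2^74 operations.
Step 2: Collision resistance (birthday bound) = 2^(74/2) = 2^37.
Step 3: The claimed attack costs 2^53 operations.
Step 4: Since 2^53 >= 2^37, the claimed attack is no faster than the generic birthday attack, so this does not break collision resistance.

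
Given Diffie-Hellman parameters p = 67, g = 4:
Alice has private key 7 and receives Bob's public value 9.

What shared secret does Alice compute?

Step 1: s = B^a mod p = 9^7 mod 67.
  9^1 mod 67 = 9
  9^2 mod 67 = (9 * 9) mod 67 = 14
  9^3 mod 67 = (14 * 9) mod 67 = 59
  9^4 mod 67 = (59 * 9) mod 67 = 62
  9^5 mod 67 = (62 * 9) mod 67 = 22
  9^6 mod 67 = (22 * 9) mod 67 = 64
  9^7 mod 67 = (64 * 9) mod 67 = 40
Result: shared secret = 40.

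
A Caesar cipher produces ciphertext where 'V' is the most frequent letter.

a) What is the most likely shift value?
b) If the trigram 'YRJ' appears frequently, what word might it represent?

Step 1: In English, 'E' is the most frequent letter (12.7%).
Step 2: The most frequent ciphertext letter is 'V' (position 21).
Step 3: Shift = (21 - 4) mod 26 = 17.
Step 4: Decrypt 'YRJ' by shifting back 17:
  Y -> H
  R -> A
  J -> S
Step 5: 'YRJ' decrypts to 'HAS'.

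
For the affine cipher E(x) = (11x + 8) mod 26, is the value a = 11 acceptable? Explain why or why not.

Step 1: Compute gcd(11, 26).
Step 2: gcd(11, 26) = 1.
Since gcd = 1, 11 is coprime with 26, so it is a valid key.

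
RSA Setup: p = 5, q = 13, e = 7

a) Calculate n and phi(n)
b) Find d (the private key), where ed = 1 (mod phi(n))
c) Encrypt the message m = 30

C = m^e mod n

Step 1: n = 5 * 13 = 65.
Step 2: phi(n) = (5-1)(13-1) = 4 * 12 = 48.
Step 3: Find d = 7^(-1) mod 48 = 7.
  Verify: 7 * 7 = 49 = 1 (mod 48).
Step 4: C = 30^7 mod 65 = 30.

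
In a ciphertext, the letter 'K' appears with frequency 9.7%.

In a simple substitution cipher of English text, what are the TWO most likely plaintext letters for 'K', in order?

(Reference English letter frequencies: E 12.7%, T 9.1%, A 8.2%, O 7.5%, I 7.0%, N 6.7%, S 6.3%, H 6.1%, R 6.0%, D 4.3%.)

Step 1: Observed frequency of 'K' is 9.7%.
Step 2: Compute distances to each reference frequency and sort:
  T (9.1%): difference = 0.6% <-- BEST
  A (8.2%): difference = 1.5% <-- RUNNER-UP
  O (7.5%): difference = 2.2%
  I (7.0%): difference = 2.7%
  N (6.7%): difference = 3.0%
Step 3: Most likely is 'T' (9.1%, diff 0.6%); second most likely is 'A' (8.2%, diff 1.5%).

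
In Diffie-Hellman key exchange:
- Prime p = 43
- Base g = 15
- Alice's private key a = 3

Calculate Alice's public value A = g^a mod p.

Step 1: A = g^a mod p = 15^3 mod 43.
  15^1 mod 43 = 15
  15^2 mod 43 = (15 * 15) mod 43 = 10
  15^3 mod 43 = (10 * 15) mod 43 = 21
Result: A = 21.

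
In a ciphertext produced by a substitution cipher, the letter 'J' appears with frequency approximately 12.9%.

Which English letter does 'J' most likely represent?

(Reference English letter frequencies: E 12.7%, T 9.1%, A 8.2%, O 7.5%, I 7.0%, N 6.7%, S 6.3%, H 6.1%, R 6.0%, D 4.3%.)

Step 1: The observed frequency is 12.9%.
Step 2: Compare with English frequencies:
  E: 12.7% (difference: 0.2%) <-- closest
  T: 9.1% (difference: 3.8%)
  A: 8.2% (difference: 4.7%)
  O: 7.5% (difference: 5.4%)
  I: 7.0% (difference: 5.9%)
  N: 6.7% (difference: 6.2%)
  S: 6.3% (difference: 6.6%)
  H: 6.1% (difference: 6.8%)
  R: 6.0% (difference: 6.9%)
  D: 4.3% (difference: 8.6%)
Step 3: 'J' most likely represents 'E' (frequency 12.7%).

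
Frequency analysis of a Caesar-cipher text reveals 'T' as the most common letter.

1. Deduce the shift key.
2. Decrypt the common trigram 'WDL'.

Step 1: In English, 'E' is the most frequent letter (12.7%).
Step 2: The most frequent ciphertext letter is 'T' (position 19).
Step 3: Shift = (19 - 4) mod 26 = 15.
Step 4: Decrypt 'WDL' by shifting back 15:
  W -> H
  D -> O
  L -> W
Step 5: 'WDL' decrypts to 'HOW'.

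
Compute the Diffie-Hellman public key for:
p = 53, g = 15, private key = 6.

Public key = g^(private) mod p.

Step 1: A = g^a mod p = 15^6 mod 53.
  15^1 mod 53 = 15
  15^2 mod 53 = (15 * 15) mod 53 = 13
  15^3 mod 53 = (13 * 15) mod 53 = 36
  15^4 mod 53 = (36 * 15) mod 53 = 10
  15^5 mod 53 = (10 * 15) mod 53 = 44
  15^6 mod 53 = (44 * 15) mod 53 = 24
Result: A = 24.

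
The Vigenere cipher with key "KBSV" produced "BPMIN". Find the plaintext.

Step 1: Extend key: KBSVK
Step 2: Decrypt each letter (c - k) mod 26:
  B(1) - K(10) = (1-10) mod 26 = 17 = R
  P(15) - B(1) = (15-1) mod 26 = 14 = O
  M(12) - S(18) = (12-18) mod 26 = 20 = U
  I(8) - V(21) = (8-21) mod 26 = 13 = N
  N(13) - K(10) = (13-10) mod 26 = 3 = D
Plaintext: ROUND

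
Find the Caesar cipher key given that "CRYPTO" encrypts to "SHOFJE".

Step 1: Compare first letters: C (position 2) -> S (position 18).
Step 2: Shift = (18 - 2) mod 26 = 16.
The shift value is 16.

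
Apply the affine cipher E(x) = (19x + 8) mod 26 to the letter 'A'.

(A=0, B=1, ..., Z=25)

Step 1: Convert 'A' to number: x = 0.
Step 2: E(0) = (19 * 0 + 8) mod 26 = 8 mod 26 = 8.
Step 3: Convert 8 back to letter: I.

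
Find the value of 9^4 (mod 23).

Step 1: Compute 9^4 mod 23 step by step, reducing modulo 23 at each step.
  9^1 mod 23 = 9
  9^2 mod 23 = (9 * 9) mod 23 = 12
  9^3 mod 23 = (12 * 9) mod 23 = 16
  9^4 mod 23 = (16 * 9) mod 23 = 6
Step 2: Result = 6.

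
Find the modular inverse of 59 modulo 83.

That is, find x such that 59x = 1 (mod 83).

Step 1: We need x such that 59 * x = 1 (mod 83).
Step 2: Using the extended Euclidean algorithm or trial:
  59 * 38 = 2242 = 27 * 83 + 1.
Step 3: Since 2242 mod 83 = 1, the inverse is x = 38.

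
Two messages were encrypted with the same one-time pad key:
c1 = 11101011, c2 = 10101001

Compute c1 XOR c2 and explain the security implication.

Step 1: c1 XOR c2 = (m1 XOR k) XOR (m2 XOR k).
Step 2: By XOR associativity/commutativity: = m1 XOR m2 XOR k XOR k = m1 XOR m2.
Step 3: 11101011 XOR 10101001 = 01000010 = 66.
Step 4: The key cancels out! An attacker learns m1 XOR m2 = 66, revealing the relationship between plaintexts.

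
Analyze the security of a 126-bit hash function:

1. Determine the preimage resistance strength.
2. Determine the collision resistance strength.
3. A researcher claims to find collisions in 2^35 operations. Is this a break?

Step 1: Preimage resistance requires brute-force of 2^126 operations.
Step 2: Collision resistance (birthday bound) = 2^(126/2) = 2^63.
Step 3: The claimed attack costs 2^35 operations.
Step 4: Since 2^35 < 2^63, the claimed attack beats the generic birthday bound, so collision resistance is broken.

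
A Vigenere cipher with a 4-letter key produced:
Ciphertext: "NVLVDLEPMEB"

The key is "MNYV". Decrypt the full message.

Step 1: Key 'MNYV' has length 4. Extended key: MNYVMNYVMNY
Step 2: Decrypt each position:
  N(13) - M(12) = 1 = B
  V(21) - N(13) = 8 = I
  L(11) - Y(24) = 13 = N
  V(21) - V(21) = 0 = A
  D(3) - M(12) = 17 = R
  L(11) - N(13) = 24 = Y
  E(4) - Y(24) = 6 = G
  P(15) - V(21) = 20 = U
  M(12) - M(12) = 0 = A
  E(4) - N(13) = 17 = R
  B(1) - Y(24) = 3 = D
Plaintext: BINARYGUARD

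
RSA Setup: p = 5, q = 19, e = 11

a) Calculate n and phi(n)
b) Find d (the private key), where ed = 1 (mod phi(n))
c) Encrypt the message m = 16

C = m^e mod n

Step 1: n = 5 * 19 = 95.
Step 2: phi(n) = (5-1)(19-1) = 4 * 18 = 72.
Step 3: Find d = 11^(-1) mod 72 = 59.
  Verify: 11 * 59 = 649 = 1 (mod 72).
Step 4: C = 16^11 mod 95 = 66.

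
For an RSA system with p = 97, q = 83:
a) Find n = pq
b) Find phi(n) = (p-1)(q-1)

Step 1: n = p * q = 97 * 83 = 8051.
Step 2: phi(n) = (p-1)(q-1) = 96 * 82 = 7872.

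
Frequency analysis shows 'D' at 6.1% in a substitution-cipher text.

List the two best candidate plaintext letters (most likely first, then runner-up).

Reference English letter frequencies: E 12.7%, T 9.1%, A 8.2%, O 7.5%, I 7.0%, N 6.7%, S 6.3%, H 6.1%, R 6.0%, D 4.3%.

Step 1: Observed frequency of 'D' is 6.1%.
Step 2: Compute distances to each reference frequency and sort:
  H (6.1%): difference = 0.0% <-- BEST
  R (6.0%): difference = 0.1% <-- RUNNER-UP
  S (6.3%): difference = 0.2%
  N (6.7%): difference = 0.6%
  I (7.0%): difference = 0.9%
Step 3: Most likely is 'H' (6.1%, diff 0.0%); second most likely is 'R' (6.0%, diff 0.1%).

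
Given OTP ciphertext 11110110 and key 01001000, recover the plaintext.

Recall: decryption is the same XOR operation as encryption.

Step 1: XOR ciphertext with key:
  Ciphertext: 11110110
  Key:        01001000
  XOR:        10111110
Step 2: Plaintext = 10111110 = 190 in decimal.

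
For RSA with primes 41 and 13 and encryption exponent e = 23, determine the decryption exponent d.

Step 1: n = 41 * 13 = 533.
Step 2: phi(n) = 40 * 12 = 480.
Step 3: Find d such that 23 * d = 1 (mod 480).
Step 4: d = 23^(-1) mod 480 = 167.
Verification: 23 * 167 = 3841 = 8 * 480 + 1.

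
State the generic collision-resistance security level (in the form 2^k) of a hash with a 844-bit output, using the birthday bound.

Step 1: The birthday paradox gives collision probability ~50% after sqrt(2^n) = 2^(n/2) hashes.
Step 2: For 844-bit output: 2^(844/2) = 2^422.
Step 3: Approximately 2^422 hash computations needed.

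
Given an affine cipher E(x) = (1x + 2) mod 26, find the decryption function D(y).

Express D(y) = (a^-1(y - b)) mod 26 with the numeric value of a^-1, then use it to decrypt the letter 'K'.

Step 1: Find a^-1, the modular inverse of 1 mod 26.
Step 2: We need 1 * a^-1 = 1 (mod 26).
Step 3: 1 * 1 = 1 = 0 * 26 + 1, so a^-1 = 1.
Step 4: D(y) = 1(y - 2) mod 26.
Step 5: Apply to 'K' (y = 10): D(10) = 1 * (10 - 2) mod 26 = 1 * 8 mod 26 = 8 -> 'I'.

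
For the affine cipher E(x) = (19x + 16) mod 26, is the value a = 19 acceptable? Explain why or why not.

Step 1: Compute gcd(19, 26).
Step 2: gcd(19, 26) = 1.
Since gcd = 1, 19 is coprime with 26, so it is a valid key.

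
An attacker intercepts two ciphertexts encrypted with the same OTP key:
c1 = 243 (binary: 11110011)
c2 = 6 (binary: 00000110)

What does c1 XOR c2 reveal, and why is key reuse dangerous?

Step 1: c1 XOR c2 = (m1 XOR k) XOR (m2 XOR k).
Step 2: By XOR associativity/commutativity: = m1 XOR m2 XOR k XOR k = m1 XOR m2.
Step 3: 11110011 XOR 00000110 = 11110101 = 245.
Step 4: The key cancels out! An attacker learns m1 XOR m2 = 245, revealing the relationship between plaintexts.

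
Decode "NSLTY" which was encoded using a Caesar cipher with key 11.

Step 1: Reverse the shift by subtracting 11 from each letter position.
  N (position 13) -> position (13-11) mod 26 = 2 -> C
  S (position 18) -> position (18-11) mod 26 = 7 -> H
  L (position 11) -> position (11-11) mod 26 = 0 -> A
  T (position 19) -> position (19-11) mod 26 = 8 -> I
  Y (position 24) -> position (24-11) mod 26 = 13 -> N
Decrypted message: CHAIN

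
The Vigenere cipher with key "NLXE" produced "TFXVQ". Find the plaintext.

Step 1: Extend key: NLXEN
Step 2: Decrypt each letter (c - k) mod 26:
  T(19) - N(13) = (19-13) mod 26 = 6 = G
  F(5) - L(11) = (5-11) mod 26 = 20 = U
  X(23) - X(23) = (23-23) mod 26 = 0 = A
  V(21) - E(4) = (21-4) mod 26 = 17 = R
  Q(16) - N(13) = (16-13) mod 26 = 3 = D
Plaintext: GUARD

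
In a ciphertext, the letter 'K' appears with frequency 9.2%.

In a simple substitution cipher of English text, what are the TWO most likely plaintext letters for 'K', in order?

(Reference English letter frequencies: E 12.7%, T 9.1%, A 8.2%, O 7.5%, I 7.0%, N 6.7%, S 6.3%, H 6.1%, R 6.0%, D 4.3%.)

Step 1: Observed frequency of 'K' is 9.2%.
Step 2: Compute distances to each reference frequency and sort:
  T (9.1%): difference = 0.1% <-- BEST
  A (8.2%): difference = 1.0% <-- RUNNER-UP
  O (7.5%): difference = 1.7%
  I (7.0%): difference = 2.2%
  N (6.7%): difference = 2.5%
Step 3: Most likely is 'T' (9.1%, diff 0.1%); second most likely is 'A' (8.2%, diff 1.0%).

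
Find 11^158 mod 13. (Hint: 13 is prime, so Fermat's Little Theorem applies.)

Step 1: Since 13 is prime, by Fermat's Little Theorem: 11^12 = 1 (mod 13).
Step 2: Reduce exponent: 158 mod 12 = 2.
Step 3: So 11^158 = 11^2 (mod 13).
Step 4: 11^2 mod 13 = 4.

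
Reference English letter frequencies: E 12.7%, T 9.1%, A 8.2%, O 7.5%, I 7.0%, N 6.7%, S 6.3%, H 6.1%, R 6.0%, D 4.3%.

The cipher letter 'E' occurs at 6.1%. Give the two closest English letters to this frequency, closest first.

Step 1: Observed frequency of 'E' is 6.1%.
Step 2: Compute distances to each reference frequency and sort:
  H (6.1%): difference = 0.0% <-- BEST
  R (6.0%): difference = 0.1% <-- RUNNER-UP
  S (6.3%): difference = 0.2%
  N (6.7%): difference = 0.6%
  I (7.0%): difference = 0.9%
Step 3: Most likely is 'H' (6.1%, diff 0.0%); second most likely is 'R' (6.0%, diff 0.1%).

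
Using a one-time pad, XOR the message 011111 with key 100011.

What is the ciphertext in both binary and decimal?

Step 1: Write out the XOR operation bit by bit:
  Message: 011111
  Key:     100011
  XOR:     111100
Step 2: Convert to decimal: 111100 = 60.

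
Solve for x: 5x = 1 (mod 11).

Step 1: We need x such that 5 * x = 1 (mod 11).
Step 2: Using the extended Euclidean algorithm or trial:
  5 * 9 = 45 = 4 * 11 + 1.
Step 3: Since 45 mod 11 = 1, the inverse is x = 9.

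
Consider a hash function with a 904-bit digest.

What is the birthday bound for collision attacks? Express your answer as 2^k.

Step 1: The birthday paradox gives collision probability ~50% after sqrt(2^n) = 2^(n/2) hashes.
Step 2: For 904-bit output: 2^(904/2) = 2^452.
Step 3: Approximately 2^452 hash computations needed.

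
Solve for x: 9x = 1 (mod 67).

Step 1: We need x such that 9 * x = 1 (mod 67).
Step 2: Using the extended Euclidean algorithm or trial:
  9 * 15 = 135 = 2 * 67 + 1.
Step 3: Since 135 mod 67 = 1, the inverse is x = 15.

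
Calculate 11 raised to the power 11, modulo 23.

Step 1: Compute 11^11 mod 23 step by step, reducing modulo 23 at each step.
  11^1 mod 23 = 11
  11^2 mod 23 = (11 * 11) mod 23 = 6
  11^3 mod 23 = (6 * 11) mod 23 = 20
  11^4 mod 23 = (20 * 11) mod 23 = 13
  11^5 mod 23 = (13 * 11) mod 23 = 5
  11^6 mod 23 = (5 * 11) mod 23 = 9
  11^7 mod 23 = (9 * 11) mod 23 = 7
  11^8 mod 23 = (7 * 11) mod 23 = 8
  11^9 mod 23 = (8 * 11) mod 23 = 19
  11^10 mod 23 = (19 * 11) mod 23 = 2
  11^11 mod 23 = (2 * 11) mod 23 = 22
Step 2: Result = 22.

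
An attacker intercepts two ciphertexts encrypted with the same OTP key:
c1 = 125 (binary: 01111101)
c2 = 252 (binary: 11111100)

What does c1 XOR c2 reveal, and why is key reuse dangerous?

Step 1: c1 XOR c2 = (m1 XOR k) XOR (m2 XOR k).
Step 2: By XOR associativity/commutativity: = m1 XOR m2 XOR k XOR k = m1 XOR m2.
Step 3: 01111101 XOR 11111100 = 10000001 = 129.
Step 4: The key cancels out! An attacker learns m1 XOR m2 = 129, revealing the relationship between plaintexts.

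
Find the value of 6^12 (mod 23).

Step 1: Compute 6^12 mod 23 step by step, reducing modulo 23 at each step.
  6^1 mod 23 = 6
  6^2 mod 23 = (6 * 6) mod 23 = 13
  6^3 mod 23 = (13 * 6) mod 23 = 9
  6^4 mod 23 = (9 * 6) mod 23 = 8
  6^5 mod 23 = (8 * 6) mod 23 = 2
  6^6 mod 23 = (2 * 6) mod 23 = 12
  6^7 mod 23 = (12 * 6) mod 23 = 3
  6^8 mod 23 = (3 * 6) mod 23 = 18
  6^9 mod 23 = (18 * 6) mod 23 = 16
  6^10 mod 23 = (16 * 6) mod 23 = 4
  6^11 mod 23 = (4 * 6) mod 23 = 1
  6^12 mod 23 = (1 * 6) mod 23 = 6
Step 2: Result = 6.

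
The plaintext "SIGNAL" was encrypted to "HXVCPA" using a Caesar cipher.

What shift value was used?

Step 1: Compare first letters: S (position 18) -> H (position 7).
Step 2: Shift = (7 - 18) mod 26 = 15.
The shift value is 15.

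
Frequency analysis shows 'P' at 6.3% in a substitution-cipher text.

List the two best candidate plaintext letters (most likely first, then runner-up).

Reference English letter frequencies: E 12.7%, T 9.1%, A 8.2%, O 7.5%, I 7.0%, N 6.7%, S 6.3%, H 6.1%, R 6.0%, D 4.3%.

Step 1: Observed frequency of 'P' is 6.3%.
Step 2: Compute distances to each reference frequency and sort:
  S (6.3%): difference = 0.0% <-- BEST
  H (6.1%): difference = 0.2% <-- RUNNER-UP
  R (6.0%): difference = 0.3%
  N (6.7%): difference = 0.4%
  I (7.0%): difference = 0.7%
Step 3: Most likely is 'S' (6.3%, diff 0.0%); second most likely is 'H' (6.1%, diff 0.2%).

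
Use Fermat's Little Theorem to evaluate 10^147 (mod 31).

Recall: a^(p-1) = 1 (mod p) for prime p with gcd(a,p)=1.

Step 1: Since 31 is prime, by Fermat's Little Theorem: 10^30 = 1 (mod 31).
Step 2: Reduce exponent: 147 mod 30 = 27.
Step 3: So 10^147 = 10^27 (mod 31).
Step 4: 10^27 mod 31 = 4.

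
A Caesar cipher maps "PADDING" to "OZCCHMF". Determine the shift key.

Step 1: Compare first letters: P (position 15) -> O (position 14).
Step 2: Shift = (14 - 15) mod 26 = 25.
The shift value is 25.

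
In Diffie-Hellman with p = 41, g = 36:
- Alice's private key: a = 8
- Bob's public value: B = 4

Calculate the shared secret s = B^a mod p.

Step 1: s = B^a mod p = 4^8 mod 41.
  4^1 mod 41 = 4
  4^2 mod 41 = (4 * 4) mod 41 = 16
  4^3 mod 41 = (16 * 4) mod 41 = 23
  4^4 mod 41 = (23 * 4) mod 41 = 10
  4^5 mod 41 = (10 * 4) mod 41 = 40
  4^6 mod 41 = (40 * 4) mod 41 = 37
  4^7 mod 41 = (37 * 4) mod 41 = 25
  4^8 mod 41 = (25 * 4) mod 41 = 18
Result: shared secret = 18.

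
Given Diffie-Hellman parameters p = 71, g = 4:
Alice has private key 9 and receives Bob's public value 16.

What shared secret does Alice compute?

Step 1: s = B^a mod p = 16^9 mod 71.
  16^1 mod 71 = 16
  16^2 mod 71 = (16 * 16) mod 71 = 43
  16^3 mod 71 = (43 * 16) mod 71 = 49
  16^4 mod 71 = (49 * 16) mod 71 = 3
  16^5 mod 71 = (3 * 16) mod 71 = 48
  16^6 mod 71 = (48 * 16) mod 71 = 58
  16^7 mod 71 = (58 * 16) mod 71 = 5
  16^8 mod 71 = (5 * 16) mod 71 = 9
  16^9 mod 71 = (9 * 16) mod 71 = 2
Result: shared secret = 2.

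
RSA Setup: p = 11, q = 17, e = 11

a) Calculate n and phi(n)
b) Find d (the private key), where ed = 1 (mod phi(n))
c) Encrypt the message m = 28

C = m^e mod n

Step 1: n = 11 * 17 = 187.
Step 2: phi(n) = (11-1)(17-1) = 10 * 16 = 160.
Step 3: Find d = 11^(-1) mod 160 = 131.
  Verify: 11 * 131 = 1441 = 1 (mod 160).
Step 4: C = 28^11 mod 187 = 182.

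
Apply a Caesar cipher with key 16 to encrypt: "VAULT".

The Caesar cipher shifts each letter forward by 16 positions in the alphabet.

Step 1: For each letter, shift forward by 16 positions (mod 26).
  V (position 21) -> position (21+16) mod 26 = 11 -> L
  A (position 0) -> position (0+16) mod 26 = 16 -> Q
  U (position 20) -> position (20+16) mod 26 = 10 -> K
  L (position 11) -> position (11+16) mod 26 = 1 -> B
  T (position 19) -> position (19+16) mod 26 = 9 -> J
Result: LQKBJ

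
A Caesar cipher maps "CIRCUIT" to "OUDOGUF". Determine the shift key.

Step 1: Compare first letters: C (position 2) -> O (position 14).
Step 2: Shift = (14 - 2) mod 26 = 12.
The shift value is 12.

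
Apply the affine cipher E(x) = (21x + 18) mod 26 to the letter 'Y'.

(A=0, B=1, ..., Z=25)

Step 1: Convert 'Y' to number: x = 24.
Step 2: E(24) = (21 * 24 + 18) mod 26 = 522 mod 26 = 2.
Step 3: Convert 2 back to letter: C.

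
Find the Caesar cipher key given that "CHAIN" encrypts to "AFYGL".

Step 1: Compare first letters: C (position 2) -> A (position 0).
Step 2: Shift = (0 - 2) mod 26 = 24.
The shift value is 24.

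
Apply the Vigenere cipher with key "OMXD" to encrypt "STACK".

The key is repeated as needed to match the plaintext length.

Step 1: Repeat key to match plaintext length:
  Plaintext: STACK
  Key:       OMXDO
Step 2: Encrypt each letter:
  S(18) + O(14) = (18+14) mod 26 = 6 = G
  T(19) + M(12) = (19+12) mod 26 = 5 = F
  A(0) + X(23) = (0+23) mod 26 = 23 = X
  C(2) + D(3) = (2+3) mod 26 = 5 = F
  K(10) + O(14) = (10+14) mod 26 = 24 = Y
Ciphertext: GFXFY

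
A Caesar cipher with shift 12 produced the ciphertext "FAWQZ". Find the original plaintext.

Step 1: Reverse the shift by subtracting 12 from each letter position.
  F (position 5) -> position (5-12) mod 26 = 19 -> T
  A (position 0) -> position (0-12) mod 26 = 14 -> O
  W (position 22) -> position (22-12) mod 26 = 10 -> K
  Q (position 16) -> position (16-12) mod 26 = 4 -> E
  Z (position 25) -> position (25-12) mod 26 = 13 -> N
Decrypted message: TOKEN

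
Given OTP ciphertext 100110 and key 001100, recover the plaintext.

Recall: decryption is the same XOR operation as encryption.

Step 1: XOR ciphertext with key:
  Ciphertext: 100110
  Key:        001100
  XOR:        101010
Step 2: Plaintext = 101010 = 42 in decimal.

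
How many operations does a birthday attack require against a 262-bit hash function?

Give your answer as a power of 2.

Step 1: The birthday paradox gives collision probability ~50% after sqrt(2^n) = 2^(n/2) hashes.
Step 2: For 262-bit output: 2^(262/2) = 2^131.
Step 3: Approximately 2^131 hash computations needed.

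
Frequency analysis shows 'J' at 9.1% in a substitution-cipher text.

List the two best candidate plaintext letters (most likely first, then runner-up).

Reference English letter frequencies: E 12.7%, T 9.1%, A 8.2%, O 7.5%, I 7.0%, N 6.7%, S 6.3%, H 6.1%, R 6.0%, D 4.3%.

Step 1: Observed frequency of 'J' is 9.1%.
Step 2: Compute distances to each reference frequency and sort:
  T (9.1%): difference = 0.0% <-- BEST
  A (8.2%): difference = 0.9% <-- RUNNER-UP
  O (7.5%): difference = 1.6%
  I (7.0%): difference = 2.1%
  N (6.7%): difference = 2.4%
Step 3: Most likely is 'T' (9.1%, diff 0.0%); second most likely is 'A' (8.2%, diff 0.9%).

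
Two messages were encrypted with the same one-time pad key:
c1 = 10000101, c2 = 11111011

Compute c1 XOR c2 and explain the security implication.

Step 1: c1 XOR c2 = (m1 XOR k) XOR (m2 XOR k).
Step 2: By XOR associativity/commutativity: = m1 XOR m2 XOR k XOR k = m1 XOR m2.
Step 3: 10000101 XOR 11111011 = 01111110 = 126.
Step 4: The key cancels out! An attacker learns m1 XOR m2 = 126, revealing the relationship between plaintexts.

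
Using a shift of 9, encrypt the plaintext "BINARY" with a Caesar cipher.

Step 1: For each letter, shift forward by 9 positions (mod 26).
  B (position 1) -> position (1+9) mod 26 = 10 -> K
  I (position 8) -> position (8+9) mod 26 = 17 -> R
  N (position 13) -> position (13+9) mod 26 = 22 -> W
  A (position 0) -> position (0+9) mod 26 = 9 -> J
  R (position 17) -> position (17+9) mod 26 = 0 -> A
  Y (position 24) -> position (24+9) mod 26 = 7 -> H
Result: KRWJAH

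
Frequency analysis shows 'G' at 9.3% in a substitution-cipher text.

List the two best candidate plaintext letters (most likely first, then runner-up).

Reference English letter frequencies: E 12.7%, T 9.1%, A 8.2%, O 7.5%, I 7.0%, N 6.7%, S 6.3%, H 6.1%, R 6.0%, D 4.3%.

Step 1: Observed frequency of 'G' is 9.3%.
Step 2: Compute distances to each reference frequency and sort:
  T (9.1%): difference = 0.2% <-- BEST
  A (8.2%): difference = 1.1% <-- RUNNER-UP
  O (7.5%): difference = 1.8%
  I (7.0%): difference = 2.3%
  N (6.7%): difference = 2.6%
Step 3: Most likely is 'T' (9.1%, diff 0.2%); second most likely is 'A' (8.2%, diff 1.1%).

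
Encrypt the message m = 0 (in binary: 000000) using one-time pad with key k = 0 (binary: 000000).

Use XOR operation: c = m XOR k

Step 1: Write out the XOR operation bit by bit:
  Message: 000000
  Key:     000000
  XOR:     000000
Step 2: Convert to decimal: 000000 = 0.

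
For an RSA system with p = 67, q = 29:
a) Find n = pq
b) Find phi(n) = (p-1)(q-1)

Step 1: n = p * q = 67 * 29 = 1943.
Step 2: phi(n) = (p-1)(q-1) = 66 * 28 = 1848.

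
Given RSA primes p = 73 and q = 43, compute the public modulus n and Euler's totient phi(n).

Step 1: n = p * q = 73 * 43 = 3139.
Step 2: phi(n) = (p-1)(q-1) = 72 * 42 = 3024.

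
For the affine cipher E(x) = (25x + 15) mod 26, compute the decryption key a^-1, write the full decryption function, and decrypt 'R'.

Step 1: Find a^-1, the modular inverse of 25 mod 26.
Step 2: We need 25 * a^-1 = 1 (mod 26).
Step 3: 25 * 25 = 625 = 24 * 26 + 1, so a^-1 = 25.
Step 4: D(y) = 25(y - 15) mod 26.
Step 5: Apply to 'R' (y = 17): D(17) = 25 * (17 - 15) mod 26 = 25 * 2 mod 26 = 24 -> 'Y'.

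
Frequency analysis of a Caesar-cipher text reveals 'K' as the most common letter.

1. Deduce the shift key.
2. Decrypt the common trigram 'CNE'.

Step 1: In English, 'E' is the most frequent letter (12.7%).
Step 2: The most frequent ciphertext letter is 'K' (position 10).
Step 3: Shift = (10 - 4) mod 26 = 6.
Step 4: Decrypt 'CNE' by shifting back 6:
  C -> W
  N -> H
  E -> Y
Step 5: 'CNE' decrypts to 'WHY'.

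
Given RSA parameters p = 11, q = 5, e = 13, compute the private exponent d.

Step 1: n = 11 * 5 = 55.
Step 2: phi(n) = 10 * 4 = 40.
Step 3: Find d such that 13 * d = 1 (mod 40).
Step 4: d = 13^(-1) mod 40 = 37.
Verification: 13 * 37 = 481 = 12 * 40 + 1.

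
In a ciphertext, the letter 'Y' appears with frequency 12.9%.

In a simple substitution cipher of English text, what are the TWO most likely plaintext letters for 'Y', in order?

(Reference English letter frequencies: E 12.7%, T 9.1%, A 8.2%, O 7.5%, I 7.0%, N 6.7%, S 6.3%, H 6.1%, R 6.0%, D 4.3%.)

Step 1: Observed frequency of 'Y' is 12.9%.
Step 2: Compute distances to each reference frequency and sort:
  E (12.7%): difference = 0.2% <-- BEST
  T (9.1%): difference = 3.8% <-- RUNNER-UP
  A (8.2%): difference = 4.7%
  O (7.5%): difference = 5.4%
  I (7.0%): difference = 5.9%
Step 3: Most likely is 'E' (12.7%, diff 0.2%); second most likely is 'T' (9.1%, diff 3.8%).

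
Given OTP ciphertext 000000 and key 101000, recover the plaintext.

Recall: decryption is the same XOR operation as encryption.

Step 1: XOR ciphertext with key:
  Ciphertext: 000000
  Key:        101000
  XOR:        101000
Step 2: Plaintext = 101000 = 40 in decimal.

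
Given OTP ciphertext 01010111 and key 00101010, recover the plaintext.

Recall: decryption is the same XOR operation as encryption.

Step 1: XOR ciphertext with key:
  Ciphertext: 01010111
  Key:        00101010
  XOR:        01111101
Step 2: Plaintext = 01111101 = 125 in decimal.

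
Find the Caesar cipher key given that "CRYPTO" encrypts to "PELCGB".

Step 1: Compare first letters: C (position 2) -> P (position 15).
Step 2: Shift = (15 - 2) mod 26 = 13.
The shift value is 13.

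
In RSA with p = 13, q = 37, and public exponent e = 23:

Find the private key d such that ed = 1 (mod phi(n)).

Step 1: n = 13 * 37 = 481.
Step 2: phi(n) = 12 * 36 = 432.
Step 3: Find d such that 23 * d = 1 (mod 432).
Step 4: d = 23^(-1) mod 432 = 263.
Verification: 23 * 263 = 6049 = 14 * 432 + 1.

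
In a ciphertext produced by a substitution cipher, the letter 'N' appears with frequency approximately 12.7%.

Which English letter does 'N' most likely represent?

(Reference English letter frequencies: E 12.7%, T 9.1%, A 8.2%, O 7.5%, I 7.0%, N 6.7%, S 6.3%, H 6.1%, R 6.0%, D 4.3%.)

Step 1: The observed frequency is 12.7%.
Step 2: Compare with English frequencies:
  E: 12.7% (difference: 0.0%) <-- closest
  T: 9.1% (difference: 3.6%)
  A: 8.2% (difference: 4.5%)
  O: 7.5% (difference: 5.2%)
  I: 7.0% (difference: 5.7%)
  N: 6.7% (difference: 6.0%)
  S: 6.3% (difference: 6.4%)
  H: 6.1% (difference: 6.6%)
  R: 6.0% (difference: 6.7%)
  D: 4.3% (difference: 8.4%)
Step 3: 'N' most likely represents 'E' (frequency 12.7%).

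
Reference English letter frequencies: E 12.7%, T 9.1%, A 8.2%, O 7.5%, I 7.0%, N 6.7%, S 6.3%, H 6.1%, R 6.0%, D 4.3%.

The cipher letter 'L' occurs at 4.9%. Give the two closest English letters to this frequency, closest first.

Step 1: Observed frequency of 'L' is 4.9%.
Step 2: Compute distances to each reference frequency and sort:
  D (4.3%): difference = 0.6% <-- BEST
  R (6.0%): difference = 1.1% <-- RUNNER-UP
  H (6.1%): difference = 1.2%
  S (6.3%): difference = 1.4%
  N (6.7%): difference = 1.8%
Step 3: Most likely is 'D' (4.3%, diff 0.6%); second most likely is 'R' (6.0%, diff 1.1%).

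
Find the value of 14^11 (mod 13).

Step 1: Compute 14^11 mod 13 step by step, reducing modulo 13 at each step.
  14^1 mod 13 = 1
  14^2 mod 13 = (1 * 14) mod 13 = 1
  14^3 mod 13 = (1 * 14) mod 13 = 1
  14^4 mod 13 = (1 * 14) mod 13 = 1
  14^5 mod 13 = (1 * 14) mod 13 = 1
  14^6 mod 13 = (1 * 14) mod 13 = 1
  14^7 mod 13 = (1 * 14) mod 13 = 1
  14^8 mod 13 = (1 * 14) mod 13 = 1
  14^9 mod 13 = (1 * 14) mod 13 = 1
  14^10 mod 13 = (1 * 14) mod 13 = 1
  14^11 mod 13 = (1 * 14) mod 13 = 1
Step 2: Result = 1.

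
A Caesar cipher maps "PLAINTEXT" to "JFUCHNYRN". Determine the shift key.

Step 1: Compare first letters: P (position 15) -> J (position 9).
Step 2: Shift = (9 - 15) mod 26 = 20.
The shift value is 20.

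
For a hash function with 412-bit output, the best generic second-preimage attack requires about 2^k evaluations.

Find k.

Step 1: The hash has a 412-bit output.
Step 2: Second-preimage resistance means: given a specific input x, it should be infeasible to find a different y with h(y) = h(x).
With a 412-bit output, a generic search for a second preimage costs about 2^412 evaluations (each trial matches the fixed target with probability 2^-412).
Step 3: Security level = 412 bits.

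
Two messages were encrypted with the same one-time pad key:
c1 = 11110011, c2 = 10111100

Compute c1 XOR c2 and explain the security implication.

Step 1: c1 XOR c2 = (m1 XOR k) XOR (m2 XOR k).
Step 2: By XOR associativity/commutativity: = m1 XOR m2 XOR k XOR k = m1 XOR m2.
Step 3: 11110011 XOR 10111100 = 01001111 = 79.
Step 4: The key cancels out! An attacker learns m1 XOR m2 = 79, revealing the relationship between plaintexts.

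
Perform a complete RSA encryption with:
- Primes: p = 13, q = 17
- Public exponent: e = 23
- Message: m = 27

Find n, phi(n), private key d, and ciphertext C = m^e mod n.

Step 1: n = 13 * 17 = 221.
Step 2: phi(n) = (13-1)(17-1) = 12 * 16 = 192.
Step 3: Find d = 23^(-1) mod 192 = 167.
  Verify: 23 * 167 = 3841 = 1 (mod 192).
Step 4: C = 27^23 mod 221 = 209.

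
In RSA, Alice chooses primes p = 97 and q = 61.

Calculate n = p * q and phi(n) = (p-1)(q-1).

Step 1: n = p * q = 97 * 61 = 5917.
Step 2: phi(n) = (p-1)(q-1) = 96 * 60 = 5760.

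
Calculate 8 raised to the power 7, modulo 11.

Step 1: Compute 8^7 mod 11 step by step, reducing modulo 11 at each step.
  8^1 mod 11 = 8
  8^2 mod 11 = (8 * 8) mod 11 = 9
  8^3 mod 11 = (9 * 8) mod 11 = 6
  8^4 mod 11 = (6 * 8) mod 11 = 4
  8^5 mod 11 = (4 * 8) mod 11 = 10
  8^6 mod 11 = (10 * 8) mod 11 = 3
  8^7 mod 11 = (3 * 8) mod 11 = 2
Step 2: Result = 2.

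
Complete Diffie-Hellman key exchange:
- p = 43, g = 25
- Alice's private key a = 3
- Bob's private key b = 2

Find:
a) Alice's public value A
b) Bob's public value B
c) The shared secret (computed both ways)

Step 1: A = g^a mod p = 25^3 mod 43 = 16.
Step 2: B = g^b mod p = 25^2 mod 43 = 23.
Step 3: Alice computes s = B^a mod p = 23^3 mod 43 = 41.
Step 4: Bob computes s = A^b mod p = 16^2 mod 43 = 41.
Both sides agree: shared secret = 41.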